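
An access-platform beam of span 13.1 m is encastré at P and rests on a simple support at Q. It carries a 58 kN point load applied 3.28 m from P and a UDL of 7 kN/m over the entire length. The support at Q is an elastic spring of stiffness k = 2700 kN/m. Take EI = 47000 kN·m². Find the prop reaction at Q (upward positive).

Choose R_Q as the redundant. The primary structure is the cantilever fixed at P.
Free-end deflection of the primary structure under the applied loading (downward +):
  point load 58 at a = 3.28: Pa²(3L − a)/(6EI) = 3746/EI
  UDL 7: wL⁴/(8EI) = 25769/EI
  δ_0 = 29515/EI
Tip deflection under a unit load at Q: L³/(3EI) = 749.4/EI.
With EI = 47000 kN·m²: δ_0 = 0.62797 m and δ_{QQ} = 0.015944 m/kN.
Compatibility — the spring shortens by R_Q/k under the reaction it provides: δ_0 − R_Q·δ_{QQ} = R_Q/k. With 1/k = 0.00037 m/kN, R_Q = δ_0 / (δ_{QQ} + 1/k) = 0.62797 / (0.015944 + 0.00037) = 38.49 kN.

R_Q = 38.49 kN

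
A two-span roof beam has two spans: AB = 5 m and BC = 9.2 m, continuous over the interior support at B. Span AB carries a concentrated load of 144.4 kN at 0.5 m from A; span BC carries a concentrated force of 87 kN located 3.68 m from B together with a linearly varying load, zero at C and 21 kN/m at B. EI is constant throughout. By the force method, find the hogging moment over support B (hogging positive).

Release continuity at B by inserting a hinge; the redundant is the internal moment M_B. The primary structure is two simply-supported spans AB and BC.
End slopes at the hinge B, treating each span as simply supported:
  span AB: point load 144.4 at a = 0.5: Pab(L + a)/(6LEI) = 59.56/EI
  span BC: point load 87 at a = 3.68: Pab(L + b)/(6LEI) = 471.3/EI
  span BC: triangular load, peak 21: w₀L³/(45EI) = 363.4/EI
  relative rotation θ_0 = (59.56 + 834.7)/EI = 894.2/EI
A unit hogging moment at B produces rotation L₁/(3EI) + L₂/(3EI) = 4.733/EI.
Slope continuity at B: θ_0 = M_B·4.733/EI, so M_B = 894.2/4.733 = 188.9 kN·m (hogging).

M_B = 188.9 kN·m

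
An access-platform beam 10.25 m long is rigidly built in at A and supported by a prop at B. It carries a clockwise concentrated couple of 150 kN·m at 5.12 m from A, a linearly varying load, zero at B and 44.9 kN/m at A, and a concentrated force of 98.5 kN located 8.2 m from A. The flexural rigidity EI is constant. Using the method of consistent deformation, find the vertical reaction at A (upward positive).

R_A = 196.8 kN

Release the roller at B. Primary structure: cantilever fixed at A.
Free-end deflection of the primary structure under the applied loading (downward +):
  clockwise couple 150 at a = 5.12: M₀a(2L − a)/(2EI) = 5906/EI
  triangular load, peak 44.9 at the fixed end: w₀L⁴/(30EI) = 16520/EI
  point load 98.5 at a = 8.2: Pa²(3L − a)/(6EI) = 24892/EI
  δ_0 = 47318/EI
Flexibility coefficient — unit upward force at B: δ_{BB} = L³/(3EI) = 359/EI.
The prop prevents deflection at B: R_B = δ_0/δ_{BB} = 47318/359 = 131.8 kN.
Vertical equilibrium: R_A = ΣP − R_B = 328.6 − 131.8 = 196.8 kN.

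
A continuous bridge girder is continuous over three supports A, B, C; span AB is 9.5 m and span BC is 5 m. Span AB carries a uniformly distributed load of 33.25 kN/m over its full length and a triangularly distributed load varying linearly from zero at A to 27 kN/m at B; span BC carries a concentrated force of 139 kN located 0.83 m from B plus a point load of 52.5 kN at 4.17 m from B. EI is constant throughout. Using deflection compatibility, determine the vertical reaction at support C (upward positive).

R_C = -11.12 kN

Take M_B as the redundant. Released structure: two simple spans AB and BC with a hinge at B.
Rotations at B on the released spans (each span's end-slope, ×1/EI):
  span AB: UDL 33.25: wL³/(24EI) = 1188/EI
  span AB: triangular load, peak 27: w₀L³/(45EI) = 514.4/EI
  span BC: point load 139 at a = 0.83: Pab(L + b)/(6LEI) = 147.1/EI
  span BC: point load 52.5 at a = 4.17: Pab(L + b)/(6LEI) = 35.31/EI
  relative rotation θ_0 = (1702 + 182.4)/EI = 1885/EI
A unit hogging moment at B produces rotation L₁/(3EI) + L₂/(3EI) = 4.833/EI.
Slope continuity at B: θ_0 = M_B·4.833/EI, so M_B = 1885/4.833 = 389.9 kN·m (hogging).
Span BC, ΣM about C: R_B^{BC}·5 = 623.2 + 389.9, so R_B^{BC} = 202.6 kN and R_C = 191.5 − 202.6 = -11.12 kN.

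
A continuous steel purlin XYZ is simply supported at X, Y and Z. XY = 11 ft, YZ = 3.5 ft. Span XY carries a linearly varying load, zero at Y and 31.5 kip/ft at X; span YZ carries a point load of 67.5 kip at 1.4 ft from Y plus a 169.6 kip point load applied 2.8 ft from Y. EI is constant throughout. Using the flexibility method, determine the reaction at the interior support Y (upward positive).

Release continuity at Y by inserting a hinge; the redundant is the internal moment M_Y. The primary structure is two simply-supported spans XY and YZ.
Discontinuity in slope at Y on the released structure — sum the simple-span end rotations:
  span XY: triangular load, peak 31.5: 7w₀L³/(360EI) = 815.2/EI
  span YZ: point load 67.5 at a = 1.4: Pab(L + b)/(6LEI) = 52.92/EI
  span YZ: point load 169.6 at a = 2.8: Pab(L + b)/(6LEI) = 66.48/EI
  relative rotation θ_0 = (815.2 + 119.4)/EI = 934.6/EI
A unit hogging moment at Y produces rotation L₁/(3EI) + L₂/(3EI) = 4.833/EI.
Compatibility: M_Y·(L₁+L₂)/(3EI) = θ_0, giving M_Y = 193.4 kip·ft (hogging).
Span XY, ΣM about X with M_Y applied at Y: R_Y^{XY}·11 = 635.2 + 193.4, so R_Y^{XY} = 75.33 kip and R_X = 173.2 − 75.33 = 97.92 kip.
Span YZ, ΣM about Z: R_Y^{YZ}·3.5 = 260.5 + 193.4, so R_Y^{YZ} = 129.7 kip and R_Z = 237.1 − 129.7 = 107.4 kip.
R_Y = 75.33 + 129.7 = 205 kip.

R_Y = 205 kip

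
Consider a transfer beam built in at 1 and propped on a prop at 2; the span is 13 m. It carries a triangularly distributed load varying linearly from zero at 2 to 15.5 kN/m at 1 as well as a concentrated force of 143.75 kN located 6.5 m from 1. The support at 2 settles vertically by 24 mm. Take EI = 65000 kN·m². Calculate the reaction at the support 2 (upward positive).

R_2 = 62.94 kN

Take the reaction at 2 as the redundant and release it; the primary structure is a cantilever fixed at 1.
Free-end deflection of the primary structure under the applied loading (downward +):
  triangular load, peak 15.5 at the fixed end: w₀L⁴/(30EI) = 14757/EI
  point load 143.75 at a = 6.5: Pa²(3L − a)/(6EI) = 32898/EI
  δ_0 = 47654/EI
Flexibility coefficient — unit upward force at 2: δ_{22} = L³/(3EI) = 732.3/EI.
With EI = 65000 kN·m²: δ_0 = 0.73314 m and δ_{22} = 0.011267 m/kN.
Compatibility — the beam at 2 must follow the support down by 0.024 m: δ_0 − R_2·δ_{22} = 0.024, so R_2 = (0.73314 − 0.024)/0.011267 = 62.94 kN.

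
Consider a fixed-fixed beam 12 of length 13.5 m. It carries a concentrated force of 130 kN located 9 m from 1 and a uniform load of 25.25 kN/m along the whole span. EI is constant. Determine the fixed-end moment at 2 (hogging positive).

Release both end moments; the primary structure is a simply-supported span 12 with redundants M_1 and M_2.
End rotations of the released simple span under the applied load (×1/EI):
  at 1: point load 130 at a = 9: Pab(L + b)/(6LEI) = 1170/EI
  at 2: point load 130 at a = 9: Pab(L + a)/(6LEI) = 1462/EI
  at 1: UDL 25.25: wL³/(24EI) = 2589/EI
  at 2: UDL 25.25: wL³/(24EI) = 2589/EI
  θ_10 = 3759/EI,  θ_20 = 4051/EI
Flexibility coefficients: a unit moment at one end gives L/(3EI) there and L/(6EI) at the far end, so f₁₁ = f₂₂ = 4.5/EI and f₁₂ = f₂₁ = 2.25/EI.
Compatibility — zero rotation at each built-in end:
  4.5 M_1 + 2.25 M_2 = 3759
  2.25 M_1 + 4.5 M_2 = 4051
Solving the pair gives M_1 = 513.5 kN·m and M_2 = 643.5 kN·m (hogging).

M_2 = 643.5 kN·m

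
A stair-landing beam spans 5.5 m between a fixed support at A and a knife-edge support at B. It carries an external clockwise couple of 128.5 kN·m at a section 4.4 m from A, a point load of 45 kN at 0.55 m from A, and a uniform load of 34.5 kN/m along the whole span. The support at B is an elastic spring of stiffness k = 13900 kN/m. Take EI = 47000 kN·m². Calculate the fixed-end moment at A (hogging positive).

Take the reaction at B as the redundant and release it; the primary structure is a cantilever fixed at A.
Downward deflection at the released point B due to the loads:
  clockwise couple 128.5 at a = 4.4: M₀a(2L − a)/(2EI) = 1866/EI
  point load 45 at a = 0.55: Pa²(3L − a)/(6EI) = 36.19/EI
  UDL 34.5: wL⁴/(8EI) = 3946/EI
  δ_0 = 5848/EI
Tip deflection under a unit load at B: L³/(3EI) = 55.46/EI.
With EI = 47000 kN·m²: δ_0 = 0.12443 m and δ_{BB} = 0.00118 m/kN.
Compatibility — the spring shortens by R_B/k under the reaction it provides: δ_0 − R_B·δ_{BB} = R_B/k. With 1/k = 0.000072 m/kN, R_B = δ_0 / (δ_{BB} + 1/k) = 0.12443 / (0.00118 + 0.000072) = 99.39 kN.
Moment equilibrium about A: M_A = Σ(load moments about A) − R_B·L = 675.1 − 99.39×5.5 = 128.4 kN·m.

M_A = 128.4 kN·m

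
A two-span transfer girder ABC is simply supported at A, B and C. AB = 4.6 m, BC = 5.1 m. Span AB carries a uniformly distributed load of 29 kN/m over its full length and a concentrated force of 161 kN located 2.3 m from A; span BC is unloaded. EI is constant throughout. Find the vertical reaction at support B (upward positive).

R_B = 189.5 kN

Release continuity at B by inserting a hinge; the redundant is the internal moment M_B. The primary structure is two simply-supported spans AB and BC.
End slopes at the hinge B, treating each span as simply supported:
  span AB: UDL 29: wL³/(24EI) = 117.6/EI
  span AB: point load 161 at a = 2.3: Pab(L + a)/(6LEI) = 212.9/EI
  relative rotation θ_0 = (330.5 + 0)/EI = 330.5/EI
A unit hogging moment at B produces rotation L₁/(3EI) + L₂/(3EI) = 3.233/EI.
Slope continuity at B: θ_0 = M_B·3.233/EI, so M_B = 330.5/3.233 = 102.2 kN·m (hogging).
Span AB, ΣM about A with M_B applied at B: R_B^{AB}·4.6 = 677.1 + 102.2, so R_B^{AB} = 169.4 kN and R_A = 294.4 − 169.4 = 125 kN.
Span BC, ΣM about C: R_B^{BC}·5.1 = 0 + 102.2, so R_B^{BC} = 20.04 kN and R_C = 0 − 20.04 = -20.04 kN.
R_B = 169.4 + 20.04 = 189.5 kN.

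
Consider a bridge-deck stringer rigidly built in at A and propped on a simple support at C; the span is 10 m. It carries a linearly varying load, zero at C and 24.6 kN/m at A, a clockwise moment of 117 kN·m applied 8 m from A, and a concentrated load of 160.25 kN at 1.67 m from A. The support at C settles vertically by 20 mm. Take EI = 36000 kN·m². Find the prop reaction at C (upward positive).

R_C = 45.62 kN

Choose R_C as the redundant. The primary structure is the cantilever fixed at A.
Primary-structure tip deflection at C by superposition:
  triangular load, peak 24.6 at the fixed end: w₀L⁴/(30EI) = 8200/EI
  clockwise couple 117 at a = 8: M₀a(2L − a)/(2EI) = 5616/EI
  point load 160.25 at a = 1.67: Pa²(3L − a)/(6EI) = 2110/EI
  δ_0 = 15926/EI
Flexibility coefficient — unit upward force at C: δ_{CC} = L³/(3EI) = 333.3/EI.
With EI = 36000 kN·m²: δ_0 = 0.44239 m and δ_{CC} = 0.009259 m/kN.
Compatibility — the beam at C must follow the support down by 0.02 m: δ_0 − R_C·δ_{CC} = 0.02, so R_C = (0.44239 − 0.02)/0.009259 = 45.62 kN.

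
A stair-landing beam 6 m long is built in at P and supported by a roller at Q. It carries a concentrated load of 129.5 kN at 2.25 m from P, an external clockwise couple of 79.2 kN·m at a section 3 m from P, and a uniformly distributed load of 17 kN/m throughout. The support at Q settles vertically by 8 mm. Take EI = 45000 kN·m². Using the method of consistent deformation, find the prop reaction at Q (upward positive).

Choose R_Q as the redundant. The primary structure is the cantilever fixed at P.
Downward deflection at the released point Q due to the loads:
  point load 129.5 at a = 2.25: Pa²(3L − a)/(6EI) = 1721/EI
  clockwise couple 79.2 at a = 3: M₀a(2L − a)/(2EI) = 1069/EI
  UDL 17: wL⁴/(8EI) = 2754/EI
  δ_0 = 5544/EI
Flexibility coefficient — unit upward force at Q: δ_{QQ} = L³/(3EI) = 72/EI.
With EI = 45000 kN·m²: δ_0 = 0.1232 m and δ_{QQ} = 0.0016 m/kN.
Compatibility — the beam at Q must follow the support down by 0.008 m: δ_0 − R_Q·δ_{QQ} = 0.008, so R_Q = (0.1232 − 0.008)/0.0016 = 72 kN.

R_Q = 72 kN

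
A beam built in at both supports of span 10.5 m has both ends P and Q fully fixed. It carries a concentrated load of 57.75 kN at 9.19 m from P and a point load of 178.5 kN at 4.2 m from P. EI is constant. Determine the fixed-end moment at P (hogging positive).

M_P = 278.2 kN·m

Take the two fixed-end moments M_P, M_Q as redundants; the released structure is the simple span PQ.
Simple-span end rotations at P and Q under the given loads:
  at P: point load 57.75 at a = 9.19: Pab(L + b)/(6LEI) = 130.3/EI
  at Q: point load 57.75 at a = 9.19: Pab(L + a)/(6LEI) = 217.3/EI
  at P: point load 178.5 at a = 4.2: Pab(L + b)/(6LEI) = 1259/EI
  at Q: point load 178.5 at a = 4.2: Pab(L + a)/(6LEI) = 1102/EI
  θ_P0 = 1390/EI,  θ_Q0 = 1319/EI
Flexibility coefficients: a unit moment at one end gives L/(3EI) there and L/(6EI) at the far end, so f₁₁ = f₂₂ = 3.5/EI and f₁₂ = f₂₁ = 1.75/EI.
Compatibility — zero rotation at each built-in end:
  3.5 M_P + 1.75 M_Q = 1390
  1.75 M_P + 3.5 M_Q = 1319
Solving the pair gives M_P = 278.2 kN·m and M_Q = 237.9 kN·m (hogging).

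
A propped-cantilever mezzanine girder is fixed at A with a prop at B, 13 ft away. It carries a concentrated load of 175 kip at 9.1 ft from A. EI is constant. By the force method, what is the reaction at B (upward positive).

Choose R_B as the redundant. The primary structure is the cantilever fixed at A.
Downward deflection at the released point B due to the loads:
  point load 175 at a = 9.1: Pa²(3L − a)/(6EI) = 72217/EI
Tip deflection under a unit load at B: L³/(3EI) = 732.3/EI.
Compatibility at B: δ_0 − R_B·δ_{BB} = 0, so R_B = 72217/732.3 = 98.61 kip.

R_B = 98.61 kip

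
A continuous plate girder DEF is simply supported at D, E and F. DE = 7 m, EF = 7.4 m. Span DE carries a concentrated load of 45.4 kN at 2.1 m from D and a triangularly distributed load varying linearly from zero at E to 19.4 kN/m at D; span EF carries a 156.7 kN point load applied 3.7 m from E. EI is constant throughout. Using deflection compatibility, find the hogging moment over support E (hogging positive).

M_E = 159.8 kN·m

Insert a hinge at E; M_E is the redundant, and each span becomes simply supported.
Rotations at E on the released spans (each span's end-slope, ×1/EI):
  span DE: point load 45.4 at a = 2.1: Pab(L + a)/(6LEI) = 101.2/EI
  span DE: triangular load, peak 19.4: 7w₀L³/(360EI) = 129.4/EI
  span EF: point load 156.7 at a = 3.7: Pab(L + b)/(6LEI) = 536.3/EI
  relative rotation θ_0 = (230.6 + 536.3)/EI = 766.9/EI
A unit hogging moment at E produces rotation L₁/(3EI) + L₂/(3EI) = 4.8/EI.
Compatibility: M_E·(L₁+L₂)/(3EI) = θ_0, giving M_E = 159.8 kN·m (hogging).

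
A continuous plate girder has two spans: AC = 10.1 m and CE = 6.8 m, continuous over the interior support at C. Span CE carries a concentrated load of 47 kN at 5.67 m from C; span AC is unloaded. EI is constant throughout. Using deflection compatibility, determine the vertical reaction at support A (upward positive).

Release continuity at C by inserting a hinge; the redundant is the internal moment M_C. The primary structure is two simply-supported spans AC and CE.
End slopes at the hinge C, treating each span as simply supported:
  span CE: point load 47 at a = 5.67: Pab(L + b)/(6LEI) = 58.53/EI
  relative rotation θ_0 = (0 + 58.53)/EI = 58.53/EI
A unit hogging moment at C produces rotation L₁/(3EI) + L₂/(3EI) = 5.633/EI.
Slope continuity at C: θ_0 = M_C·5.633/EI, so M_C = 58.53/5.633 = 10.39 kN·m (hogging).
Span AC, ΣM about A with M_C applied at C: R_C^{AC}·10.1 = 0 + 10.39, so R_C^{AC} = 1.029 kN and R_A = 0 − 1.029 = -1.029 kN.

R_A = -1.029 kN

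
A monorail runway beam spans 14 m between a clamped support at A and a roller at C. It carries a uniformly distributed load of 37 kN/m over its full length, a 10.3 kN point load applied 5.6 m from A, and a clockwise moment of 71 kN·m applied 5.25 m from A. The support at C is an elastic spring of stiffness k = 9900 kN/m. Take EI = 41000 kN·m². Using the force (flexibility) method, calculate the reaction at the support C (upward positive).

Release the roller at C. Primary structure: cantilever fixed at A.
Downward deflection at the released point C due to the loads:
  UDL 37: wL⁴/(8EI) = 177674/EI
  point load 10.3 at a = 5.6: Pa²(3L − a)/(6EI) = 1960/EI
  clockwise couple 71 at a = 5.25: M₀a(2L − a)/(2EI) = 4240/EI
  δ_0 = 183874/EI
Flexibility coefficient — unit upward force at C: δ_{CC} = L³/(3EI) = 914.7/EI.
With EI = 41000 kN·m²: δ_0 = 4.4847 m and δ_{CC} = 0.022309 m/kN.
Compatibility — the spring shortens by R_C/k under the reaction it provides: δ_0 − R_C·δ_{CC} = R_C/k. With 1/k = 0.000101 m/kN, R_C = δ_0 / (δ_{CC} + 1/k) = 4.4847 / (0.022309 + 0.000101) = 200.1 kN.

R_C = 200.1 kN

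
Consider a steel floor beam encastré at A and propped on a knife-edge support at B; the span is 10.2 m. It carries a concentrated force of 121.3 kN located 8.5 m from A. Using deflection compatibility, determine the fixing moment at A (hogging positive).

Release the roller at B. Primary structure: cantilever fixed at A.
Free-end deflection of the primary structure under the applied loading (downward +):
  point load 121.3 at a = 8.5: Pa²(3L − a)/(6EI) = 32280/EI
Tip deflection under a unit load at B: L³/(3EI) = 353.7/EI.
The prop prevents deflection at B: R_B = δ_0/δ_{BB} = 32280/353.7 = 91.26 kN.
Moment equilibrium about A: M_A = Σ(load moments about A) − R_B·L = 1031 − 91.26×10.2 = 100.2 kN·m.

M_A = 100.2 kN·m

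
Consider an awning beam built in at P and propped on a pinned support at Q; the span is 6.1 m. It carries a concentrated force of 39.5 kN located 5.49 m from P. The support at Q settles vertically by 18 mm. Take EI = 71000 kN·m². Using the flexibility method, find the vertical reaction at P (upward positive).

R_P = 22.8 kN

Take the reaction at Q as the redundant and release it; the primary structure is a cantilever fixed at P.
Free-end deflection of the primary structure under the applied loading (downward +):
  point load 39.5 at a = 5.49: Pa²(3L − a)/(6EI) = 2542/EI
Flexibility coefficient — unit upward force at Q: δ_{QQ} = L³/(3EI) = 75.66/EI.
With EI = 71000 kN·m²: δ_0 = 0.0358 m and δ_{QQ} = 0.001066 m/kN.
Compatibility — the beam at Q must follow the support down by 0.018 m: δ_0 − R_Q·δ_{QQ} = 0.018, so R_Q = (0.0358 − 0.018)/0.001066 = 16.7 kN.
Vertical equilibrium: R_P = ΣP − R_Q = 39.5 − 16.7 = 22.8 kN.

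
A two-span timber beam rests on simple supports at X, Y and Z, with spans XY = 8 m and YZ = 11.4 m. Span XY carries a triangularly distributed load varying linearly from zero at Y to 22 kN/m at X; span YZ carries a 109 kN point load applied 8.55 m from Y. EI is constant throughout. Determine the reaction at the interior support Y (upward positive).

R_Y = 81.99 kN

Insert a hinge at Y; M_Y is the redundant, and each span becomes simply supported.
Rotations at Y on the released spans (each span's end-slope, ×1/EI):
  span XY: triangular load, peak 22: 7w₀L³/(360EI) = 219/EI
  span YZ: point load 109 at a = 8.55: Pab(L + b)/(6LEI) = 553.3/EI
  relative rotation θ_0 = (219 + 553.3)/EI = 772.4/EI
A unit hogging moment at Y produces rotation L₁/(3EI) + L₂/(3EI) = 6.467/EI.
Slope continuity at Y: θ_0 = M_Y·6.467/EI, so M_Y = 772.4/6.467 = 119.4 kN·m (hogging).
Span XY, ΣM about X with M_Y applied at Y: R_Y^{XY}·8 = 234.7 + 119.4, so R_Y^{XY} = 44.26 kN and R_X = 88 − 44.26 = 43.74 kN.
Span YZ, ΣM about Z: R_Y^{YZ}·11.4 = 310.6 + 119.4, so R_Y^{YZ} = 37.73 kN and R_Z = 109 − 37.73 = 71.27 kN.
R_Y = 44.26 + 37.73 = 81.99 kN.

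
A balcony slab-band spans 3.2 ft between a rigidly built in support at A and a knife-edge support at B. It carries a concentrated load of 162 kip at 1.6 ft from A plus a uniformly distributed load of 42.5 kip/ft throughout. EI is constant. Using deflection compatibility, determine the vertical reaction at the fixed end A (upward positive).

R_A = 196.4 kip

Take the reaction at B as the redundant and release it; the primary structure is a cantilever fixed at A.
Deflection at B on the released cantilever, summing each load's contribution:
  point load 162 at a = 1.6: Pa²(3L − a)/(6EI) = 553/EI
  UDL 42.5: wL⁴/(8EI) = 557.1/EI
  δ_0 = 1110/EI
Flexibility coefficient — unit upward force at B: δ_{BB} = L³/(3EI) = 10.92/EI.
The prop prevents deflection at B: R_B = δ_0/δ_{BB} = 1110/10.92 = 101.6 kip.
Vertical equilibrium: R_A = ΣP − R_B = 298 − 101.6 = 196.4 kip.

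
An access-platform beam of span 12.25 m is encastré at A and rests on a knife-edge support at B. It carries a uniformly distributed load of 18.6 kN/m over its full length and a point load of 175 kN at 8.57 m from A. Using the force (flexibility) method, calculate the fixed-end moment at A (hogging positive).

Take the reaction at B as the redundant and release it; the primary structure is a cantilever fixed at A.
Free-end deflection of the primary structure under the applied loading (downward +):
  UDL 18.6: wL⁴/(8EI) = 52356/EI
  point load 175 at a = 8.57: Pa²(3L − a)/(6EI) = 60366/EI
  δ_0 = 112722/EI
Tip deflection under a unit load at B: L³/(3EI) = 612.8/EI.
The prop prevents deflection at B: R_B = δ_0/δ_{BB} = 112722/612.8 = 184 kN.
Moment equilibrium about A: M_A = Σ(load moments about A) − R_B·L = 2895 − 184×12.25 = 641.8 kN·m.

M_A = 641.8 kN·m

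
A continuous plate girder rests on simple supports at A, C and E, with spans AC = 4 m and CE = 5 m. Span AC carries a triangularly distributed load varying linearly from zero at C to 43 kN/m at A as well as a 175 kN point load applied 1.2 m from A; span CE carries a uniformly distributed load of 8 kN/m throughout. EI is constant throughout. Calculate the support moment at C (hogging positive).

Release continuity at C by inserting a hinge; the redundant is the internal moment M_C. The primary structure is two simply-supported spans AC and CE.
End slopes at the hinge C, treating each span as simply supported:
  span AC: triangular load, peak 43: 7w₀L³/(360EI) = 53.51/EI
  span AC: point load 175 at a = 1.2: Pab(L + a)/(6LEI) = 127.4/EI
  span CE: UDL 8: wL³/(24EI) = 41.67/EI
  relative rotation θ_0 = (180.9 + 41.67)/EI = 222.6/EI
A unit hogging moment at C produces rotation L₁/(3EI) + L₂/(3EI) = 3/EI.
Slope continuity at C: θ_0 = M_C·3/EI, so M_C = 222.6/3 = 74.19 kN·m (hogging).

M_C = 74.19 kN·m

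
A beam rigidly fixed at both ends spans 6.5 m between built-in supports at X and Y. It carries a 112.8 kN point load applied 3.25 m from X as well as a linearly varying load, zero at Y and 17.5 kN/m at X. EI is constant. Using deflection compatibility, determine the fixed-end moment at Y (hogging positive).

Release both end moments; the primary structure is a simply-supported span XY with redundants M_X and M_Y.
Simple-span end rotations at X and Y under the given loads:
  at X: point load 112.8 at a = 3.25: Pab(L + b)/(6LEI) = 297.9/EI
  at Y: point load 112.8 at a = 3.25: Pab(L + a)/(6LEI) = 297.9/EI
  at X: triangular load, peak 17.5: w₀L³/(45EI) = 106.8/EI
  at Y: triangular load, peak 17.5: 7w₀L³/(360EI) = 93.45/EI
  θ_X0 = 404.7/EI,  θ_Y0 = 391.3/EI
Flexibility coefficients: a unit moment at one end gives L/(3EI) there and L/(6EI) at the far end, so f₁₁ = f₂₂ = 2.167/EI and f₁₂ = f₂₁ = 1.083/EI.
Compatibility — zero rotation at each built-in end:
  2.167 M_X + 1.083 M_Y = 404.7
  1.083 M_X + 2.167 M_Y = 391.3
Solving the pair gives M_X = 128.6 kN·m and M_Y = 116.3 kN·m (hogging).

M_Y = 116.3 kN·m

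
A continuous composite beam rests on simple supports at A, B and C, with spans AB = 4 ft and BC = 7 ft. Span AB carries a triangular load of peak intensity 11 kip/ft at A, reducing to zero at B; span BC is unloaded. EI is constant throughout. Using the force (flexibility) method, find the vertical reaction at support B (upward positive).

Take M_B as the redundant. Released structure: two simple spans AB and BC with a hinge at B.
End slopes at the hinge B, treating each span as simply supported:
  span AB: triangular load, peak 11: 7w₀L³/(360EI) = 13.69/EI
  relative rotation θ_0 = (13.69 + 0)/EI = 13.69/EI
A unit hogging moment at B produces rotation L₁/(3EI) + L₂/(3EI) = 3.667/EI.
Compatibility: M_B·(L₁+L₂)/(3EI) = θ_0, giving M_B = 3.733 kip·ft (hogging).
Span AB, ΣM about A with M_B applied at B: R_B^{AB}·4 = 29.33 + 3.733, so R_B^{AB} = 8.267 kip and R_A = 22 − 8.267 = 13.73 kip.
Span BC, ΣM about C: R_B^{BC}·7 = 0 + 3.733, so R_B^{BC} = 0.5333 kip and R_C = 0 − 0.5333 = -0.5333 kip.
R_B = 8.267 + 0.5333 = 8.8 kip.

R_B = 8.8 kip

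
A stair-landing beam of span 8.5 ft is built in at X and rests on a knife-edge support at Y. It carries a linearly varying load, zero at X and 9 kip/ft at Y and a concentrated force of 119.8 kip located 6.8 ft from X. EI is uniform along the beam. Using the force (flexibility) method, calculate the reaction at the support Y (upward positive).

Remove the prop at Y; the released (primary) structure is a cantilever built in at X.
Primary-structure tip deflection at Y by superposition:
  triangular load, peak 9 at the free end: 11w₀L⁴/(120EI) = 4307/EI
  point load 119.8 at a = 6.8: Pa²(3L − a)/(6EI) = 17265/EI
  δ_0 = 21571/EI
Tip deflection under a unit load at Y: L³/(3EI) = 204.7/EI.
The prop prevents deflection at Y: R_Y = δ_0/δ_{YY} = 21571/204.7 = 105.4 kip.

R_Y = 105.4 kip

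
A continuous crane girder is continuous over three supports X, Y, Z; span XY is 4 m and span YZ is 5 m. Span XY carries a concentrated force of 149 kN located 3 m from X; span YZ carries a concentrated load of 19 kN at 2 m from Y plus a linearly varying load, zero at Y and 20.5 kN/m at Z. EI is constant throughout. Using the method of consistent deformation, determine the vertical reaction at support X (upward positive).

Take M_Y as the redundant. Released structure: two simple spans XY and YZ with a hinge at Y.
Rotations at Y on the released spans (each span's end-slope, ×1/EI):
  span XY: point load 149 at a = 3: Pab(L + a)/(6LEI) = 130.4/EI
  span YZ: point load 19 at a = 2: Pab(L + b)/(6LEI) = 30.4/EI
  span YZ: triangular load, peak 20.5: 7w₀L³/(360EI) = 49.83/EI
  relative rotation θ_0 = (130.4 + 80.23)/EI = 210.6/EI
A unit hogging moment at Y produces rotation L₁/(3EI) + L₂/(3EI) = 3/EI.
Slope continuity at Y: θ_0 = M_Y·3/EI, so M_Y = 210.6/3 = 70.2 kN·m (hogging).
Span XY, ΣM about X with M_Y applied at Y: R_Y^{XY}·4 = 447 + 70.2, so R_Y^{XY} = 129.3 kN and R_X = 149 − 129.3 = 19.7 kN.

R_X = 19.7 kN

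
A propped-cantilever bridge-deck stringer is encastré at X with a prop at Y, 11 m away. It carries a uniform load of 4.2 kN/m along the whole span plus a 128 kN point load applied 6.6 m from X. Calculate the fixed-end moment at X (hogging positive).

Remove the prop at Y; the released (primary) structure is a cantilever built in at X.
Primary-structure tip deflection at Y by superposition:
  UDL 4.2: wL⁴/(8EI) = 7687/EI
  point load 128 at a = 6.6: Pa²(3L − a)/(6EI) = 24533/EI
  δ_0 = 32220/EI
Flexibility coefficient — unit upward force at Y: δ_{YY} = L³/(3EI) = 443.7/EI.
The prop prevents deflection at Y: R_Y = δ_0/δ_{YY} = 32220/443.7 = 72.62 kN.
Moment equilibrium about X: M_X = Σ(load moments about X) − R_Y·L = 1099 − 72.62×11 = 300.1 kN·m.

M_X = 300.1 kN·m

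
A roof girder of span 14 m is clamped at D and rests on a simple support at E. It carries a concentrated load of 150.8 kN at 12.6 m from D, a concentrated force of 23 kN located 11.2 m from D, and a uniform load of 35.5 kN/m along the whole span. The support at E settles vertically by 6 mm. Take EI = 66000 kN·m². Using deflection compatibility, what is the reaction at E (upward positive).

R_E = 330.4 kN

Take the reaction at E as the redundant and release it; the primary structure is a cantilever fixed at D.
Primary-structure tip deflection at E by superposition:
  point load 150.8 at a = 12.6: Pa²(3L − a)/(6EI) = 117311/EI
  point load 23 at a = 11.2: Pa²(3L − a)/(6EI) = 14810/EI
  UDL 35.5: wL⁴/(8EI) = 170471/EI
  δ_0 = 302592/EI
Tip deflection under a unit load at E: L³/(3EI) = 914.7/EI.
With EI = 66000 kN·m²: δ_0 = 4.5847 m and δ_{EE} = 0.013859 m/kN.
Compatibility — the beam at E must follow the support down by 0.006 m: δ_0 − R_E·δ_{EE} = 0.006, so R_E = (4.5847 − 0.006)/0.013859 = 330.4 kN.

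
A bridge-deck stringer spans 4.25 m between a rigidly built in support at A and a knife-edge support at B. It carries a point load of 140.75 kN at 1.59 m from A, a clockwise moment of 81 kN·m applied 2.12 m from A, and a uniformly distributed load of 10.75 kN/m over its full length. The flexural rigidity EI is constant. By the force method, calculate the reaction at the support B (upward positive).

Take the reaction at B as the redundant and release it; the primary structure is a cantilever fixed at A.
Deflection at B on the released cantilever, summing each load's contribution:
  point load 140.75 at a = 1.59: Pa²(3L − a)/(6EI) = 661.8/EI
  clockwise couple 81 at a = 2.12: M₀a(2L − a)/(2EI) = 547.8/EI
  UDL 10.75: wL⁴/(8EI) = 438.4/EI
  δ_0 = 1648/EI
Tip deflection under a unit load at B: L³/(3EI) = 25.59/EI.
Compatibility at B: δ_0 − R_B·δ_{BB} = 0, so R_B = 1648/25.59 = 64.41 kN.

R_B = 64.41 kN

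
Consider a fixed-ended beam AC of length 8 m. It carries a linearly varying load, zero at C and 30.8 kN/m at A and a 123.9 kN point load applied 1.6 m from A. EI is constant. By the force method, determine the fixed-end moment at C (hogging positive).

Release both end moments; the primary structure is a simply-supported span AC with redundants M_A and M_C.
Simple-span end rotations at A and C under the given loads:
  at A: triangular load, peak 30.8: w₀L³/(45EI) = 350.4/EI
  at C: triangular load, peak 30.8: 7w₀L³/(360EI) = 306.6/EI
  at A: point load 123.9 at a = 1.6: Pab(L + b)/(6LEI) = 380.6/EI
  at C: point load 123.9 at a = 1.6: Pab(L + a)/(6LEI) = 253.7/EI
  θ_A0 = 731.1/EI,  θ_C0 = 560.4/EI
Flexibility coefficients: a unit moment at one end gives L/(3EI) there and L/(6EI) at the far end, so f₁₁ = f₂₂ = 2.667/EI and f₁₂ = f₂₁ = 1.333/EI.
Compatibility — zero rotation at each built-in end:
  2.667 M_A + 1.333 M_C = 731.1
  1.333 M_A + 2.667 M_C = 560.4
Solving the pair gives M_A = 225.4 kN·m and M_C = 97.43 kN·m (hogging).

M_C = 97.43 kN·m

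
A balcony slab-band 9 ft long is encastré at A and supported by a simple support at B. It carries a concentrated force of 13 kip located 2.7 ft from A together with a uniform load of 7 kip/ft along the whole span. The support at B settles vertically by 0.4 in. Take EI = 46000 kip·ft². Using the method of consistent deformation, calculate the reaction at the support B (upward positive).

Remove the prop at B; the released (primary) structure is a cantilever built in at A.
Deflection at B on the released cantilever, summing each load's contribution:
  point load 13 at a = 2.7: Pa²(3L − a)/(6EI) = 383.8/EI
  UDL 7: wL⁴/(8EI) = 5741/EI
  δ_0 = 6125/EI
Flexibility coefficient — unit upward force at B: δ_{BB} = L³/(3EI) = 243/EI.
With EI = 46000 kip·ft²: δ_0 = 0.13315 ft and δ_{BB} = 0.005283 ft/kip.
Compatibility — the beam at B must follow the support down by 0.03333 ft: δ_0 − R_B·δ_{BB} = 0.03333, so R_B = (0.13315 − 0.03333)/0.005283 = 18.89 kip.

R_B = 18.89 kip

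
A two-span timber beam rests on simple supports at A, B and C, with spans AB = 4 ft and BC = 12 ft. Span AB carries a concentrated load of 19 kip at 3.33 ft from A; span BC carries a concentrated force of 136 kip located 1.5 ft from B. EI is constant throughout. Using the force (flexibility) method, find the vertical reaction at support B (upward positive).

Take M_B as the redundant. Released structure: two simple spans AB and BC with a hinge at B.
End slopes at the hinge B, treating each span as simply supported:
  span AB: point load 19 at a = 3.33: Pab(L + a)/(6LEI) = 12.95/EI
  span BC: point load 136 at a = 1.5: Pab(L + b)/(6LEI) = 669.4/EI
  relative rotation θ_0 = (12.95 + 669.4)/EI = 682.3/EI
A unit hogging moment at B produces rotation L₁/(3EI) + L₂/(3EI) = 5.333/EI.
Compatibility: M_B·(L₁+L₂)/(3EI) = θ_0, giving M_B = 127.9 kip·ft (hogging).
Span AB, ΣM about A with M_B applied at B: R_B^{AB}·4 = 63.27 + 127.9, so R_B^{AB} = 47.8 kip and R_A = 19 − 47.8 = -28.8 kip.
Span BC, ΣM about C: R_B^{BC}·12 = 1428 + 127.9, so R_B^{BC} = 129.7 kip and R_C = 136 − 129.7 = 6.339 kip.
R_B = 47.8 + 129.7 = 177.5 kip.

R_B = 177.5 kip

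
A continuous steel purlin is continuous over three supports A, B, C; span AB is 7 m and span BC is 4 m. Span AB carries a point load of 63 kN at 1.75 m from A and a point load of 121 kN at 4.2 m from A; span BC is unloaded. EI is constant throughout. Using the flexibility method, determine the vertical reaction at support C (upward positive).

R_C = -34.09 kN

Take M_B as the redundant. Released structure: two simple spans AB and BC with a hinge at B.
Discontinuity in slope at B on the released structure — sum the simple-span end rotations:
  span AB: point load 63 at a = 1.75: Pab(L + a)/(6LEI) = 120.6/EI
  span AB: point load 121 at a = 4.2: Pab(L + a)/(6LEI) = 379.5/EI
  relative rotation θ_0 = (500 + 0)/EI = 500/EI
A unit hogging moment at B produces rotation L₁/(3EI) + L₂/(3EI) = 3.667/EI.
Slope continuity at B: θ_0 = M_B·3.667/EI, so M_B = 500/3.667 = 136.4 kN·m (hogging).
Span BC, ΣM about C: R_B^{BC}·4 = 0 + 136.4, so R_B^{BC} = 34.09 kN and R_C = 0 − 34.09 = -34.09 kN.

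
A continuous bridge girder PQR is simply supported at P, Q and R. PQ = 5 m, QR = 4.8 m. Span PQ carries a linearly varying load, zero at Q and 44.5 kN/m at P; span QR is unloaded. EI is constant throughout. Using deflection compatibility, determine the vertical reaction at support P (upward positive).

Take M_Q as the redundant. Released structure: two simple spans PQ and QR with a hinge at Q.
Discontinuity in slope at Q on the released structure — sum the simple-span end rotations:
  span PQ: triangular load, peak 44.5: 7w₀L³/(360EI) = 108.2/EI
  relative rotation θ_0 = (108.2 + 0)/EI = 108.2/EI
A unit hogging moment at Q produces rotation L₁/(3EI) + L₂/(3EI) = 3.267/EI.
Slope continuity at Q: θ_0 = M_Q·3.267/EI, so M_Q = 108.2/3.267 = 33.11 kN·m (hogging).
Span PQ, ΣM about P with M_Q applied at Q: R_Q^{PQ}·5 = 185.4 + 33.11, so R_Q^{PQ} = 43.71 kN and R_P = 111.2 − 43.71 = 67.54 kN.

R_P = 67.54 kN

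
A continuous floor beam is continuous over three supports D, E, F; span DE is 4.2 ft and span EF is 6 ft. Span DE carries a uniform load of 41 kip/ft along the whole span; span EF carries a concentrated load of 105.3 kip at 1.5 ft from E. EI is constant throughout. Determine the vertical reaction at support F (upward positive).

R_F = 9.959 kip

Release continuity at E by inserting a hinge; the redundant is the internal moment M_E. The primary structure is two simply-supported spans DE and EF.
End slopes at the hinge E, treating each span as simply supported:
  span DE: UDL 41: wL³/(24EI) = 126.6/EI
  span EF: point load 105.3 at a = 1.5: Pab(L + b)/(6LEI) = 207.3/EI
  relative rotation θ_0 = (126.6 + 207.3)/EI = 333.9/EI
A unit hogging moment at E produces rotation L₁/(3EI) + L₂/(3EI) = 3.4/EI.
Slope continuity at E: θ_0 = M_E·3.4/EI, so M_E = 333.9/3.4 = 98.2 kip·ft (hogging).
Span EF, ΣM about F: R_E^{EF}·6 = 473.9 + 98.2, so R_E^{EF} = 95.34 kip and R_F = 105.3 − 95.34 = 9.959 kip.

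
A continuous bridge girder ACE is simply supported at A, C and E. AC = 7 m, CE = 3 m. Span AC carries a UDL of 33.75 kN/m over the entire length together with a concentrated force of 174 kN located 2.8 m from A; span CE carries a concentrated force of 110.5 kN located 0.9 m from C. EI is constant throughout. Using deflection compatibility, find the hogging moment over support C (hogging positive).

Take M_C as the redundant. Released structure: two simple spans AC and CE with a hinge at C.
Discontinuity in slope at C on the released structure — sum the simple-span end rotations:
  span AC: UDL 33.75: wL³/(24EI) = 482.3/EI
  span AC: point load 174 at a = 2.8: Pab(L + a)/(6LEI) = 477.5/EI
  span CE: point load 110.5 at a = 0.9: Pab(L + b)/(6LEI) = 59.17/EI
  relative rotation θ_0 = (959.8 + 59.17)/EI = 1019/EI
A unit hogging moment at C produces rotation L₁/(3EI) + L₂/(3EI) = 3.333/EI.
Slope continuity at C: θ_0 = M_C·3.333/EI, so M_C = 1019/3.333 = 305.7 kN·m (hogging).

M_C = 305.7 kN·m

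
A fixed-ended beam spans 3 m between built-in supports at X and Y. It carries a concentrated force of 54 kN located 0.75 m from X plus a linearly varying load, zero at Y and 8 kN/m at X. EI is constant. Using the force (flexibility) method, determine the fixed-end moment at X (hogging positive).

M_X = 26.38 kN·m

Release both end moments; the primary structure is a simply-supported span XY with redundants M_X and M_Y.
Simple-span end rotations at X and Y under the given loads:
  at X: point load 54 at a = 0.75: Pab(L + b)/(6LEI) = 26.58/EI
  at Y: point load 54 at a = 0.75: Pab(L + a)/(6LEI) = 18.98/EI
  at X: triangular load, peak 8: w₀L³/(45EI) = 4.8/EI
  at Y: triangular load, peak 8: 7w₀L³/(360EI) = 4.2/EI
  θ_X0 = 31.38/EI,  θ_Y0 = 23.18/EI
Flexibility coefficients: a unit moment at one end gives L/(3EI) there and L/(6EI) at the far end, so f₁₁ = f₂₂ = 1/EI and f₁₂ = f₂₁ = 0.5/EI.
Compatibility — zero rotation at each built-in end:
  1 M_X + 0.5 M_Y = 31.38
  0.5 M_X + 1 M_Y = 23.18
Solving the pair gives M_X = 26.38 kN·m and M_Y = 9.994 kN·m (hogging).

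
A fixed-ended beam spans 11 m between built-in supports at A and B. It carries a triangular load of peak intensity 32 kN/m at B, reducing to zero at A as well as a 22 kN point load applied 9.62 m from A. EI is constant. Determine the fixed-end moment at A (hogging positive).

M_A = 132.4 kN·m

Take the two fixed-end moments M_A, M_B as redundants; the released structure is the simple span AB.
On the primary (simply-supported) span, the end slopes from the loading are:
  at A: triangular load, peak 32: 7w₀L³/(360EI) = 828.2/EI
  at B: triangular load, peak 32: w₀L³/(45EI) = 946.5/EI
  at A: point load 22 at a = 9.62: Pab(L + b)/(6LEI) = 54.78/EI
  at B: point load 22 at a = 9.62: Pab(L + a)/(6LEI) = 91.25/EI
  θ_A0 = 883/EI,  θ_B0 = 1038/EI
Flexibility coefficients: a unit moment at one end gives L/(3EI) there and L/(6EI) at the far end, so f₁₁ = f₂₂ = 3.667/EI and f₁₂ = f₂₁ = 1.833/EI.
Compatibility — zero rotation at each built-in end:
  3.667 M_A + 1.833 M_B = 883
  1.833 M_A + 3.667 M_B = 1038
Solving the pair gives M_A = 132.4 kN·m and M_B = 216.8 kN·m (hogging).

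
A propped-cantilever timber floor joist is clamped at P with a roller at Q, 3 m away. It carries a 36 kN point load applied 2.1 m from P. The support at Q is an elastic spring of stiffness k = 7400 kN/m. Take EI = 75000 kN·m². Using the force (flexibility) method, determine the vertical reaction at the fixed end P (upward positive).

R_P = 26.46 kN

Remove the prop at Q; the released (primary) structure is a cantilever built in at P.
Deflection at Q on the released cantilever, summing each load's contribution:
  point load 36 at a = 2.1: Pa²(3L − a)/(6EI) = 182.6/EI
Tip deflection under a unit load at Q: L³/(3EI) = 9/EI.
With EI = 75000 kN·m²: δ_0 = 0.002434 m and δ_{QQ} = 0.00012 m/kN.
Compatibility — the spring shortens by R_Q/k under the reaction it provides: δ_0 − R_Q·δ_{QQ} = R_Q/k. With 1/k = 0.000135 m/kN, R_Q = δ_0 / (δ_{QQ} + 1/k) = 0.002434 / (0.00012 + 0.000135) = 9.541 kN.
Vertical equilibrium: R_P = ΣP − R_Q = 36 − 9.541 = 26.46 kN.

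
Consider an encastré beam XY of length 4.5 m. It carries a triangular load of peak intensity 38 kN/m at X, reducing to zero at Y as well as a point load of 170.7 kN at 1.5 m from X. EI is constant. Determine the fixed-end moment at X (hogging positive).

Take the two fixed-end moments M_X, M_Y as redundants; the released structure is the simple span XY.
Simple-span end rotations at X and Y under the given loads:
  at X: triangular load, peak 38: w₀L³/(45EI) = 76.95/EI
  at Y: triangular load, peak 38: 7w₀L³/(360EI) = 67.33/EI
  at X: point load 170.7 at a = 1.5: Pab(L + b)/(6LEI) = 213.4/EI
  at Y: point load 170.7 at a = 1.5: Pab(L + a)/(6LEI) = 170.7/EI
  θ_X0 = 290.3/EI,  θ_Y0 = 238/EI
Flexibility coefficients: a unit moment at one end gives L/(3EI) there and L/(6EI) at the far end, so f₁₁ = f₂₂ = 1.5/EI and f₁₂ = f₂₁ = 0.75/EI.
Compatibility — zero rotation at each built-in end:
  1.5 M_X + 0.75 M_Y = 290.3
  0.75 M_X + 1.5 M_Y = 238
Solving the pair gives M_X = 152.3 kN·m and M_Y = 82.55 kN·m (hogging).

M_X = 152.3 kN·m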